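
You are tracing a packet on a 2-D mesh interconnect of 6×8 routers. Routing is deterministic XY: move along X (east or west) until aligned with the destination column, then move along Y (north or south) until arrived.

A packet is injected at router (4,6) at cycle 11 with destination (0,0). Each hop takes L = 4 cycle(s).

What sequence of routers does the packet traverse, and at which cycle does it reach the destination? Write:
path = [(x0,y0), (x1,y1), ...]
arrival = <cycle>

path = [(4,6), (3,6), (2,6), (1,6), (0,6), (0,5), (0,4), (0,3), (0,2), (0,1), (0,0)]
arrival = 51

hop 0: (4,6) @ cyc 11
hop 1: (3,6) @ cyc 15  [W]
hop 2: (2,6) @ cyc 19  [W]
hop 3: (1,6) @ cyc 23  [W]
hop 4: (0,6) @ cyc 27  [W]
hop 5: (0,5) @ cyc 31  [S]
hop 6: (0,4) @ cyc 35  [S]
hop 7: (0,3) @ cyc 39  [S]
hop 8: (0,2) @ cyc 43  [S]
hop 9: (0,1) @ cyc 47  [S]
hop 10: (0,0) @ cyc 51  [S]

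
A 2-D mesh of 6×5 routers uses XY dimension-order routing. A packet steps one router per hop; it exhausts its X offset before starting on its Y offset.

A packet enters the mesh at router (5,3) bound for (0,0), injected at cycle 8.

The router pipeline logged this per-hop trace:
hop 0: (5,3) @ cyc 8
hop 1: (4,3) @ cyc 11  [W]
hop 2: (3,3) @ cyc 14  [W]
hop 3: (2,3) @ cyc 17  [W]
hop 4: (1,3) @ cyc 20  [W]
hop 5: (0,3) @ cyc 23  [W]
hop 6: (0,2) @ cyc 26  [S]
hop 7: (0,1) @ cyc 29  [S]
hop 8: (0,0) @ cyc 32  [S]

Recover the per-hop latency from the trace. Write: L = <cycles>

cyc[1] − cyc[0] = 11 − 8 = 3.
Per-hop latency L = Δcyc = 3.

L = 3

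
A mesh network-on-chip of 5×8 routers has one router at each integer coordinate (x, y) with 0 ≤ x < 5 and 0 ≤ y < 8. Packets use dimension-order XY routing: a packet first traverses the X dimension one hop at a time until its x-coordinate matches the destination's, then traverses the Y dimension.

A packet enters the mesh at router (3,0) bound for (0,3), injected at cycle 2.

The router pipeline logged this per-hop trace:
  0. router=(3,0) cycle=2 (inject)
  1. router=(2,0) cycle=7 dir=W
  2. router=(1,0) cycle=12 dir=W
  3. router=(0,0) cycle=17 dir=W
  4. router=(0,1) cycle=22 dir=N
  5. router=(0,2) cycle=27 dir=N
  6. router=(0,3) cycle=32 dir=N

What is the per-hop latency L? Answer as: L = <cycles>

L = 5

From hop 0 (2) to hop 1 (7): +5 cycles.
Per-hop latency L = Δcyc = 5.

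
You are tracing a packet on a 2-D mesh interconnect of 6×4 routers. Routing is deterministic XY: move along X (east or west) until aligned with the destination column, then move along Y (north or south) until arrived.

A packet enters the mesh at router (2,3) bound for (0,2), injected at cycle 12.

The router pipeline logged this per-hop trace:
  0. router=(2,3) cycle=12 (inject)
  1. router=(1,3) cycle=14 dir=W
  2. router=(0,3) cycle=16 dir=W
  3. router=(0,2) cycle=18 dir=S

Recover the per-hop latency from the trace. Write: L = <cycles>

L = 2

Δcyc across hop 0→1: 14 − 12 = 2.
Each hop adds L, hence L = 2.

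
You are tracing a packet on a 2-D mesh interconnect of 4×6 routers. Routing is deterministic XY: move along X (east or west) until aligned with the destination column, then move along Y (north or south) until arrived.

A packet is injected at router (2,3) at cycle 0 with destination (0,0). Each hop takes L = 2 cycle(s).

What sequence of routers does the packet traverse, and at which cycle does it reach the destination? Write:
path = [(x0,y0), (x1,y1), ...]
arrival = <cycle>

  0. router=(2,3) cycle=0 (inject)
  1. router=(1,3) cycle=2 dir=W
  2. router=(0,3) cycle=4 dir=W
  3. router=(0,2) cycle=6 dir=S
  4. router=(0,1) cycle=8 dir=S
  5. router=(0,0) cycle=10 dir=S

path = [(2,3), (1,3), (0,3), (0,2), (0,1), (0,0)]
arrival = 10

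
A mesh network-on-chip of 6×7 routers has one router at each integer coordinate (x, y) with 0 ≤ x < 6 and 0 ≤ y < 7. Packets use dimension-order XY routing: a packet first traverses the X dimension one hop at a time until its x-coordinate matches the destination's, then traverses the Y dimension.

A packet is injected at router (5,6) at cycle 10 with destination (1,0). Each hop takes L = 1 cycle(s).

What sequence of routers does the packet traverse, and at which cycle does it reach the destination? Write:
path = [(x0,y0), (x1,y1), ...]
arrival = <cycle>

path = [(5,6), (4,6), (3,6), (2,6), (1,6), (1,5), (1,4), (1,3), (1,2), (1,1), (1,0)]
arrival = 20

hop 0: (5,6) @ cyc 10
hop 1: (4,6) @ cyc 11  [W]
hop 2: (3,6) @ cyc 12  [W]
hop 3: (2,6) @ cyc 13  [W]
hop 4: (1,6) @ cyc 14  [W]
hop 5: (1,5) @ cyc 15  [S]
hop 6: (1,4) @ cyc 16  [S]
hop 7: (1,3) @ cyc 17  [S]
hop 8: (1,2) @ cyc 18  [S]
hop 9: (1,1) @ cyc 19  [S]
hop 10: (1,0) @ cyc 20  [S]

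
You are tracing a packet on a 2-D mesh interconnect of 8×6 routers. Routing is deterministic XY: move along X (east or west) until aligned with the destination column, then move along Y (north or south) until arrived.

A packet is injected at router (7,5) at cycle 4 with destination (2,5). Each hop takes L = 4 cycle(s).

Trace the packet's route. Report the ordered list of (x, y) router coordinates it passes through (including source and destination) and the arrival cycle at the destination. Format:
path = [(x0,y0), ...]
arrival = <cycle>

hop 0: (7,5) @ cyc 4
hop 1: (6,5) @ cyc 8  [W]
hop 2: (5,5) @ cyc 12  [W]
hop 3: (4,5) @ cyc 16  [W]
hop 4: (3,5) @ cyc 20  [W]
hop 5: (2,5) @ cyc 24  [W]

path = [(7,5), (6,5), (5,5), (4,5), (3,5), (2,5)]
arrival = 24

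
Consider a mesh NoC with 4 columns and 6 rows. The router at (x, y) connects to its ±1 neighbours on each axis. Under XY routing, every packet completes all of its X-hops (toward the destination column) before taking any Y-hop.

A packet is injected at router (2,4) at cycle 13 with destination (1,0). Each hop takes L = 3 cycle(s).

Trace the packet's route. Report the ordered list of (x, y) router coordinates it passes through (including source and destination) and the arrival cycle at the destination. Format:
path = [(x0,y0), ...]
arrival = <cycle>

path = [(2,4), (1,4), (1,3), (1,2), (1,1), (1,0)]
arrival = 28

src (2,4)  cyc=13
W→(1,4)  cyc=16
S→(1,3)  cyc=19
S→(1,2)  cyc=22
S→(1,1)  cyc=25
S→(1,0)  cyc=28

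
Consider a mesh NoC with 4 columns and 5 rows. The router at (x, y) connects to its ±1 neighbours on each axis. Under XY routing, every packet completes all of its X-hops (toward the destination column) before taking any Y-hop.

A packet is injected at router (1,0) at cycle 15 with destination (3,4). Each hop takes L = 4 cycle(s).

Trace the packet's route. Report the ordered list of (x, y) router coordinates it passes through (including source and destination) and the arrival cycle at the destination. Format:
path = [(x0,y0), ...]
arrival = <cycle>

#0 — 1,0 | c15
#1 — 2,0 | c19 | E
#2 — 3,0 | c23 | E
#3 — 3,1 | c27 | N
#4 — 3,2 | c31 | N
#5 — 3,3 | c35 | N
#6 — 3,4 | c39 | N

path = [(1,0), (2,0), (3,0), (3,1), (3,2), (3,3), (3,4)]
arrival = 39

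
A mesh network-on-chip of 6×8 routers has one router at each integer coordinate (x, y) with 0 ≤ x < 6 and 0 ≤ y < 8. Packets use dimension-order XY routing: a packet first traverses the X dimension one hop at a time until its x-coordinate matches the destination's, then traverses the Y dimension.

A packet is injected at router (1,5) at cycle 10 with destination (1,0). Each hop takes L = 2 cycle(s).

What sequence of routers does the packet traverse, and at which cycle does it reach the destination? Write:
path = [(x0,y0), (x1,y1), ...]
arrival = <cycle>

path = [(1,5), (1,4), (1,3), (1,2), (1,1), (1,0)]
arrival = 20

#0 — 1,5 | c10
#1 — 1,4 | c12 | S
#2 — 1,3 | c14 | S
#3 — 1,2 | c16 | S
#4 — 1,1 | c18 | S
#5 — 1,0 | c20 | S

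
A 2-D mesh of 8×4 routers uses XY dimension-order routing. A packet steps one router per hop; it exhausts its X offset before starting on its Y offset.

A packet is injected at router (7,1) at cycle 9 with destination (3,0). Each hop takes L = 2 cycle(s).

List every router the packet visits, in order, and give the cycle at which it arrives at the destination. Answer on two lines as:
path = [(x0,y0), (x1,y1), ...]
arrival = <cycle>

path = [(7,1), (6,1), (5,1), (4,1), (3,1), (3,0)]
arrival = 19

t=9: at (7,1)
t=11: at (6,1) after W
t=13: at (5,1) after W
t=15: at (4,1) after W
t=17: at (3,1) after W
t=19: at (3,0) after S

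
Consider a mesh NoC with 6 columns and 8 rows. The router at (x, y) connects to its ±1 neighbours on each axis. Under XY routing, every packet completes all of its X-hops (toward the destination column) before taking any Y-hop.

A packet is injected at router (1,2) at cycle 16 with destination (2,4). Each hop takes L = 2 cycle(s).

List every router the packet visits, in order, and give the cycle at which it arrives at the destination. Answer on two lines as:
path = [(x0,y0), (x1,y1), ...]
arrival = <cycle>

[0] x=1 y=2 t=16
[1] x=2 y=2 t=18 →E
[2] x=2 y=3 t=20 →N
[3] x=2 y=4 t=22 →N

path = [(1,2), (2,2), (2,3), (2,4)]
arrival = 22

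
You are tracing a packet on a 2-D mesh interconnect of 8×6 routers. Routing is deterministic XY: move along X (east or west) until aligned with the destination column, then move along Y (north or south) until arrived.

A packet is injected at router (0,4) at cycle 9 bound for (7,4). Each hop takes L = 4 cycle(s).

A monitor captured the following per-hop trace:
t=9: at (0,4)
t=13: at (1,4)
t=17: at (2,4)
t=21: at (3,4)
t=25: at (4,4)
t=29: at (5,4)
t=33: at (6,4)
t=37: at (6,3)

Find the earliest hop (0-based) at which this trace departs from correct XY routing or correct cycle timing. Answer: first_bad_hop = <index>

first_bad_hop = 7

check 1→ d=(1,0) cyc+4: ok
check 2→ d=(1,0) cyc+4: ok
check 3→ d=(1,0) cyc+4: ok
check 4→ d=(1,0) cyc+4: ok
check 5→ d=(1,0) cyc+4: ok
check 6→ d=(1,0) cyc+4: ok
check 7→ d=(0,-1) cyc+4: BAD: Y-move but x=6≠7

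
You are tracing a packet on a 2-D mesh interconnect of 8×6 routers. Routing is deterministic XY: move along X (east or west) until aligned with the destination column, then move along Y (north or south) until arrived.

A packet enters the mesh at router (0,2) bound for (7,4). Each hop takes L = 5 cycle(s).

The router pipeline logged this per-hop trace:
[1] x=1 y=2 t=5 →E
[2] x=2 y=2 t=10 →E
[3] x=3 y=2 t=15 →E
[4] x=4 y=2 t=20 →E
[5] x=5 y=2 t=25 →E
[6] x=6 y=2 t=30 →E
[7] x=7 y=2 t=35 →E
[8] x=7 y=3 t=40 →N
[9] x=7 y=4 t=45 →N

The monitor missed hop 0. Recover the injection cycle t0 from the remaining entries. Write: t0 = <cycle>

The first recorded entry is hop 1 at cycle 5.
Therefore t0 = 5 − L = 0.

t0 = 0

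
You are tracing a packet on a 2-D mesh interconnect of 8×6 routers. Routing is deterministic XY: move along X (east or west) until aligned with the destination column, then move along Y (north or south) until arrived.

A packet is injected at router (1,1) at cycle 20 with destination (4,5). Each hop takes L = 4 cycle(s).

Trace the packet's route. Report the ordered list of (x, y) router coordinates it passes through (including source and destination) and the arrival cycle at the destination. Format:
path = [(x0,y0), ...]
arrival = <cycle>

src (1,1)  cyc=20
E→(2,1)  cyc=24
E→(3,1)  cyc=28
E→(4,1)  cyc=32
N→(4,2)  cyc=36
N→(4,3)  cyc=40
N→(4,4)  cyc=44
N→(4,5)  cyc=48

path = [(1,1), (2,1), (3,1), (4,1), (4,2), (4,3), (4,4), (4,5)]
arrival = 48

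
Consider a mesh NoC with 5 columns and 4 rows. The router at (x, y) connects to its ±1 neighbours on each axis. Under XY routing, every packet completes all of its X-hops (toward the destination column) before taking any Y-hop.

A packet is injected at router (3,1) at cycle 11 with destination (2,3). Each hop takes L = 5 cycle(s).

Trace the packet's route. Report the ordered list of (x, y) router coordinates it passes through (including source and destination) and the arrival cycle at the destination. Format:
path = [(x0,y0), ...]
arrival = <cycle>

path = [(3,1), (2,1), (2,2), (2,3)]
arrival = 26

  0. router=(3,1) cycle=11 (inject)
  1. router=(2,1) cycle=16 dir=W
  2. router=(2,2) cycle=21 dir=N
  3. router=(2,3) cycle=26 dir=N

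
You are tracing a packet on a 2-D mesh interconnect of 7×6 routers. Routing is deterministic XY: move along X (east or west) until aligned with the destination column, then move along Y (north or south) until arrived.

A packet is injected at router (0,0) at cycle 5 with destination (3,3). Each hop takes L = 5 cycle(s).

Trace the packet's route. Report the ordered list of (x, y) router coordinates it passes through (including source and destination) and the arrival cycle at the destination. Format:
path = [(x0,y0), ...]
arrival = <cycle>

hop 0: (0,0) @ cyc 5
hop 1: (1,0) @ cyc 10  [E]
hop 2: (2,0) @ cyc 15  [E]
hop 3: (3,0) @ cyc 20  [E]
hop 4: (3,1) @ cyc 25  [N]
hop 5: (3,2) @ cyc 30  [N]
hop 6: (3,3) @ cyc 35  [N]

path = [(0,0), (1,0), (2,0), (3,0), (3,1), (3,2), (3,3)]
arrival = 35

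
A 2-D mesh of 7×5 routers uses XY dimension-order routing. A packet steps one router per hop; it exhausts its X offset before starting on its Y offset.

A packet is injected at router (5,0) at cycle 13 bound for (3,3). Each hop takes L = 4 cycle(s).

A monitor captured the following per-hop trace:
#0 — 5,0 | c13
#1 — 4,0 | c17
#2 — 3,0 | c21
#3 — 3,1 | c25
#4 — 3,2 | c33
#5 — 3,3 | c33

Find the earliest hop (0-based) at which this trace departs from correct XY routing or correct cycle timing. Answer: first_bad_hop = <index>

hop 1: step (-1,+0), +4 cyc — ok
hop 2: step (-1,+0), +4 cyc — ok
hop 3: step (+0,+1), +4 cyc — ok
hop 4: step (+0,+1), +8 cyc — BAD: Δcyc=8≠L

first_bad_hop = 4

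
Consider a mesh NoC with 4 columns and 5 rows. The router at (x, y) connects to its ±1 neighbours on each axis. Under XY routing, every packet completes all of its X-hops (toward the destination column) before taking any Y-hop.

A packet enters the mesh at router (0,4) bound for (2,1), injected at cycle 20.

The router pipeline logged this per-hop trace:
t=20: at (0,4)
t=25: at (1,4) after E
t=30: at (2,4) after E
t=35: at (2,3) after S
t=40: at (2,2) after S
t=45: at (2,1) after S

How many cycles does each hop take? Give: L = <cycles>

L = 5

From hop 0 (20) to hop 1 (25): +5 cycles.
One hop costs L cycles, so L = 5.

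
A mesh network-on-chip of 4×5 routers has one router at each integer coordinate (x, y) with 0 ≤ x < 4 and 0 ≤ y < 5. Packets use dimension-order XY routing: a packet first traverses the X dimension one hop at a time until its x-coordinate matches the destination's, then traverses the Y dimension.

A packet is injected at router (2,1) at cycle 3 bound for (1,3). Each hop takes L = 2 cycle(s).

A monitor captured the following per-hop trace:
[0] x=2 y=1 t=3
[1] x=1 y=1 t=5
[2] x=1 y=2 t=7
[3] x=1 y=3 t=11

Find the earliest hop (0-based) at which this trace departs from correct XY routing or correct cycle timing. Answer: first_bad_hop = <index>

first_bad_hop = 3

[1] (-1,+0) / 2c ⇒ ok
[2] (+0,+1) / 2c ⇒ ok
[3] (+0,+1) / 4c ⇒ BAD: Δcyc=4≠L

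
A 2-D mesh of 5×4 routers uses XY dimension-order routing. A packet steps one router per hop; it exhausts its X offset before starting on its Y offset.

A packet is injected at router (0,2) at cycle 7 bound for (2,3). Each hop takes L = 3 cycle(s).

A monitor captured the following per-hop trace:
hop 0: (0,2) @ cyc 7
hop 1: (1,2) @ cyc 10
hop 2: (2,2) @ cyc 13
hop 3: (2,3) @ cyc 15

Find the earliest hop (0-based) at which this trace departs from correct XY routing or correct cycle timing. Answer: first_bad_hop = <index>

check 1→ d=(1,0) cyc+3: ok
check 2→ d=(1,0) cyc+3: ok
check 3→ d=(0,1) cyc+2: BAD: Δcyc=2≠L

first_bad_hop = 3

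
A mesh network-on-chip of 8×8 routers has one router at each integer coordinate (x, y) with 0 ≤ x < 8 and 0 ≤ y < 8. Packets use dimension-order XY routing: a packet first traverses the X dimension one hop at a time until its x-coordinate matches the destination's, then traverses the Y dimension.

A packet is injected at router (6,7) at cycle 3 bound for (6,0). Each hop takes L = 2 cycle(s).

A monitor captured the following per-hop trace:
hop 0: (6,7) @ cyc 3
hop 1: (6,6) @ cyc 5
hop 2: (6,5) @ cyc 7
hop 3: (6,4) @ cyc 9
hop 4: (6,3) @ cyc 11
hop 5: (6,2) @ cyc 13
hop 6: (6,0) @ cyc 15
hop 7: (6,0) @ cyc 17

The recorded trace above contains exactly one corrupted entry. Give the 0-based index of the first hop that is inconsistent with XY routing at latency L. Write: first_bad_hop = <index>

first_bad_hop = 6

[1] (+0,-1) / 2c ⇒ ok
[2] (+0,-1) / 2c ⇒ ok
[3] (+0,-1) / 2c ⇒ ok
[4] (+0,-1) / 2c ⇒ ok
[5] (+0,-1) / 2c ⇒ ok
[6] (+0,-2) / 2c ⇒ BAD: non-unit step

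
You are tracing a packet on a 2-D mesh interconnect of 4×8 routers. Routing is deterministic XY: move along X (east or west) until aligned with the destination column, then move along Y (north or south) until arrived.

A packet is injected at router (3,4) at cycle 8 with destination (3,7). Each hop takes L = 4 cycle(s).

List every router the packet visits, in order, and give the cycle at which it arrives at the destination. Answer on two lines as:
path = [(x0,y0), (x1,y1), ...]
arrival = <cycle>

[0] x=3 y=4 t=8
[1] x=3 y=5 t=12 →N
[2] x=3 y=6 t=16 →N
[3] x=3 y=7 t=20 →N

path = [(3,4), (3,5), (3,6), (3,7)]
arrival = 20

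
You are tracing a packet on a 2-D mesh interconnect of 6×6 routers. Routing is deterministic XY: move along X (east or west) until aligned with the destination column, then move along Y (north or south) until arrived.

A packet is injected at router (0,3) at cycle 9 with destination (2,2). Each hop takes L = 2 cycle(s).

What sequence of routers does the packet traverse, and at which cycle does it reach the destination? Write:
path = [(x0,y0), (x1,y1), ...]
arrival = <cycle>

path = [(0,3), (1,3), (2,3), (2,2)]
arrival = 15

src (0,3)  cyc=9
E→(1,3)  cyc=11
E→(2,3)  cyc=13
S→(2,2)  cyc=15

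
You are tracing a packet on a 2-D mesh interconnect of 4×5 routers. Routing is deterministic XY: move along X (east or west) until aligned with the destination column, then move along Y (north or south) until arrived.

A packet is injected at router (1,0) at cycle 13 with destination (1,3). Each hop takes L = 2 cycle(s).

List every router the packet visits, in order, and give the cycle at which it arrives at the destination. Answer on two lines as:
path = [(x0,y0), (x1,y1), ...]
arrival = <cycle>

[0] x=1 y=0 t=13
[1] x=1 y=1 t=15 →N
[2] x=1 y=2 t=17 →N
[3] x=1 y=3 t=19 →N

path = [(1,0), (1,1), (1,2), (1,3)]
arrival = 19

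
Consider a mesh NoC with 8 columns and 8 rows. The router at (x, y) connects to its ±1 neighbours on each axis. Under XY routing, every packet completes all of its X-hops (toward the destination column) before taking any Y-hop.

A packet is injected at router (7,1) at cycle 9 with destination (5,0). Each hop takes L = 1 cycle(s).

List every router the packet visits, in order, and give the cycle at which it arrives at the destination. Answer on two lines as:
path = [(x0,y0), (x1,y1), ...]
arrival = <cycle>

t=9: at (7,1)
t=10: at (6,1) after W
t=11: at (5,1) after W
t=12: at (5,0) after S

path = [(7,1), (6,1), (5,1), (5,0)]
arrival = 12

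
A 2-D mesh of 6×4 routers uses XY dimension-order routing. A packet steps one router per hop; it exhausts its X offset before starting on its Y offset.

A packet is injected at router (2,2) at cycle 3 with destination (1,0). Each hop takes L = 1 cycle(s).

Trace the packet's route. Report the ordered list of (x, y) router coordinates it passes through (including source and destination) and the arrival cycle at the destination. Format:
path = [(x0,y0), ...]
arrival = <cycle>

t=3: at (2,2)
t=4: at (1,2) after W
t=5: at (1,1) after S
t=6: at (1,0) after S

path = [(2,2), (1,2), (1,1), (1,0)]
arrival = 6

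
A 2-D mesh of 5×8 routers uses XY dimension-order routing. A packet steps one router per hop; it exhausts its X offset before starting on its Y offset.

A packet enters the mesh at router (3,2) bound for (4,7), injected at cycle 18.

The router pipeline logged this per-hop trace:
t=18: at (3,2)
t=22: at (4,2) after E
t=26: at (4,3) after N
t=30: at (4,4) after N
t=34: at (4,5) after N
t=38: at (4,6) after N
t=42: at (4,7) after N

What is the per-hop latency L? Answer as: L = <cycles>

cyc[1] − cyc[0] = 22 − 18 = 4.
That increment is L by definition: L = 4.

L = 4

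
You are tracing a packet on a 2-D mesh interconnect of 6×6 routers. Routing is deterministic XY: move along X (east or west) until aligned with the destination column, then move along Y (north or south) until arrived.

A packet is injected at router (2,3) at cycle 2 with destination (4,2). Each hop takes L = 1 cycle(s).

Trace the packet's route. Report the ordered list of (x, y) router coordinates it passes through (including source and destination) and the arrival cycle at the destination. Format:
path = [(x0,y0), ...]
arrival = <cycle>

  0. router=(2,3) cycle=2 (inject)
  1. router=(3,3) cycle=3 dir=E
  2. router=(4,3) cycle=4 dir=E
  3. router=(4,2) cycle=5 dir=S

path = [(2,3), (3,3), (4,3), (4,2)]
arrival = 5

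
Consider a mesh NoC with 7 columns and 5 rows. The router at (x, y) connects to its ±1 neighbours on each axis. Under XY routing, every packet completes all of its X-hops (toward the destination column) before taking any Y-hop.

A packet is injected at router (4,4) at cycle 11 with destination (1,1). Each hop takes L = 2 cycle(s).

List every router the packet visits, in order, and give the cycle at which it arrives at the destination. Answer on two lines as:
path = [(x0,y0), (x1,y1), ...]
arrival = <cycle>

path = [(4,4), (3,4), (2,4), (1,4), (1,3), (1,2), (1,1)]
arrival = 23

  0. router=(4,4) cycle=11 (inject)
  1. router=(3,4) cycle=13 dir=W
  2. router=(2,4) cycle=15 dir=W
  3. router=(1,4) cycle=17 dir=W
  4. router=(1,3) cycle=19 dir=S
  5. router=(1,2) cycle=21 dir=S
  6. router=(1,1) cycle=23 dir=S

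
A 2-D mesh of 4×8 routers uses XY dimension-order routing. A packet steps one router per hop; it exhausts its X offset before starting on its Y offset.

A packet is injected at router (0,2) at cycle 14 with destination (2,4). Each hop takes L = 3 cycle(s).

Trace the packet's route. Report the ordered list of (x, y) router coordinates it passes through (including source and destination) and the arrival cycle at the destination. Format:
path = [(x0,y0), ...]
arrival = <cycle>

path = [(0,2), (1,2), (2,2), (2,3), (2,4)]
arrival = 26

src (0,2)  cyc=14
E→(1,2)  cyc=17
E→(2,2)  cyc=20
N→(2,3)  cyc=23
N→(2,4)  cyc=26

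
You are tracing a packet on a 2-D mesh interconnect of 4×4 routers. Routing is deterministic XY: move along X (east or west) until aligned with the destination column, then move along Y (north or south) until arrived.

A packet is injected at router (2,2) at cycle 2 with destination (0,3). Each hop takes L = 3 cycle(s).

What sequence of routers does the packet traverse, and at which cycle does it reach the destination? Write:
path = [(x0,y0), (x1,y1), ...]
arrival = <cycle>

path = [(2,2), (1,2), (0,2), (0,3)]
arrival = 11

hop 0: (2,2) @ cyc 2
hop 1: (1,2) @ cyc 5  [W]
hop 2: (0,2) @ cyc 8  [W]
hop 3: (0,3) @ cyc 11  [N]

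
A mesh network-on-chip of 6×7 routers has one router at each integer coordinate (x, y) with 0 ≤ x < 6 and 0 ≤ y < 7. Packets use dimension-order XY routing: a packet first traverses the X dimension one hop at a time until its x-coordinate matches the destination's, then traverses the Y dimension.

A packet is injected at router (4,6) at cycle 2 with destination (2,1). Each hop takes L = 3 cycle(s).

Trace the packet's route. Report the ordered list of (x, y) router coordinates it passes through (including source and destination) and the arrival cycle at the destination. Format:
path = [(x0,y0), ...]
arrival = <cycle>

hop 0: (4,6) @ cyc 2
hop 1: (3,6) @ cyc 5  [W]
hop 2: (2,6) @ cyc 8  [W]
hop 3: (2,5) @ cyc 11  [S]
hop 4: (2,4) @ cyc 14  [S]
hop 5: (2,3) @ cyc 17  [S]
hop 6: (2,2) @ cyc 20  [S]
hop 7: (2,1) @ cyc 23  [S]

path = [(4,6), (3,6), (2,6), (2,5), (2,4), (2,3), (2,2), (2,1)]
arrival = 23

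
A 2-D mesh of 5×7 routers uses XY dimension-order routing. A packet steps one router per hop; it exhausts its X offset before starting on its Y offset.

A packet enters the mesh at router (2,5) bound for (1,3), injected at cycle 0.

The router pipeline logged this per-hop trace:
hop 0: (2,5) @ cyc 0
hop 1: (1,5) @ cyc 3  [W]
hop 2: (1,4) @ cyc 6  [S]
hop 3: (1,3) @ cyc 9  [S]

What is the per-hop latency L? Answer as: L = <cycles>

L = 3

Between hops 0 and 1 the cycle counter advances 3 − 0 = 3.
One hop costs L cycles, so L = 3.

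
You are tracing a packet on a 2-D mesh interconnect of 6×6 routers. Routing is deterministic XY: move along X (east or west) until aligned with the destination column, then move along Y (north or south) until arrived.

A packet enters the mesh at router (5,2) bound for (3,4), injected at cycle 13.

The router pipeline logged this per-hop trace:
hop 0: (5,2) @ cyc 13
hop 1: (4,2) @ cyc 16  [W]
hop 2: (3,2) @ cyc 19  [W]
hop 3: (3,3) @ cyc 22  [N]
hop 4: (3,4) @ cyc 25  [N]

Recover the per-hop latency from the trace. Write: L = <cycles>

L = 3

From hop 0 (13) to hop 1 (16): +3 cycles.
That increment is L by definition: L = 3.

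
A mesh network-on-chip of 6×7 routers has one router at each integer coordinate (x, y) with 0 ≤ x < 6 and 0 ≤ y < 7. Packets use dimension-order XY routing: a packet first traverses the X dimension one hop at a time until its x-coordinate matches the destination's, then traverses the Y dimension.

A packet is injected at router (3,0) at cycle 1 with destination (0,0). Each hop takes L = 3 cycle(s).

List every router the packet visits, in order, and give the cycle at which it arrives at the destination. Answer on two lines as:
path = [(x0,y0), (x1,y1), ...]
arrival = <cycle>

path = [(3,0), (2,0), (1,0), (0,0)]
arrival = 10

  0. router=(3,0) cycle=1 (inject)
  1. router=(2,0) cycle=4 dir=W
  2. router=(1,0) cycle=7 dir=W
  3. router=(0,0) cycle=10 dir=W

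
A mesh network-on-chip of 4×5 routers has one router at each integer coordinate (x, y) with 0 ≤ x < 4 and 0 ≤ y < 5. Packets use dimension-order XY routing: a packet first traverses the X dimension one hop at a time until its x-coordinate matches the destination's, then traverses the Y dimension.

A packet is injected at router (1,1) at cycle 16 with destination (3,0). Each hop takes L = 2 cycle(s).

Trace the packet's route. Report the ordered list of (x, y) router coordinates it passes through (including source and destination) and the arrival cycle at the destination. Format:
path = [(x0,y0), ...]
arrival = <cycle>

path = [(1,1), (2,1), (3,1), (3,0)]
arrival = 22

  0. router=(1,1) cycle=16 (inject)
  1. router=(2,1) cycle=18 dir=E
  2. router=(3,1) cycle=20 dir=E
  3. router=(3,0) cycle=22 dir=S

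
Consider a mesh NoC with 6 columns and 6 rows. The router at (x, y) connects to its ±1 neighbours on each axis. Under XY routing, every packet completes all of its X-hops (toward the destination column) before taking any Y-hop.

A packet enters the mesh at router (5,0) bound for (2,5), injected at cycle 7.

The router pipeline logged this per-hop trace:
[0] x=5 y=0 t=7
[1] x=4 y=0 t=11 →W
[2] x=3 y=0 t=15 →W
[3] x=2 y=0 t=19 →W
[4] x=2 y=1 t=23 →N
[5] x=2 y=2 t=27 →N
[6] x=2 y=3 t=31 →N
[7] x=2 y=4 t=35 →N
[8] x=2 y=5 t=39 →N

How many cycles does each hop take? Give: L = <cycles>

L = 4

Between hops 0 and 1 the cycle counter advances 11 − 7 = 4.
Each hop adds L, hence L = 4.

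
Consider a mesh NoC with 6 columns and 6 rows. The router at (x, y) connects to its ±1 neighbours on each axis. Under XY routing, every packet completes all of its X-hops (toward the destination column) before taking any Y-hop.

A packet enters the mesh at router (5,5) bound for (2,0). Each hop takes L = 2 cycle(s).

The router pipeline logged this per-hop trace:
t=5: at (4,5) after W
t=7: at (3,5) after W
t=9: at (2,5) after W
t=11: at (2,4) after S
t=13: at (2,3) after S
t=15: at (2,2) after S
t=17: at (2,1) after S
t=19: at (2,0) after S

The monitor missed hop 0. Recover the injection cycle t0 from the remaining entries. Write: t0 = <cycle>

Hop 1 reached at cycle 5; hop k is at t0 + k·L.
Therefore t0 = 5 − L = 3.

t0 = 3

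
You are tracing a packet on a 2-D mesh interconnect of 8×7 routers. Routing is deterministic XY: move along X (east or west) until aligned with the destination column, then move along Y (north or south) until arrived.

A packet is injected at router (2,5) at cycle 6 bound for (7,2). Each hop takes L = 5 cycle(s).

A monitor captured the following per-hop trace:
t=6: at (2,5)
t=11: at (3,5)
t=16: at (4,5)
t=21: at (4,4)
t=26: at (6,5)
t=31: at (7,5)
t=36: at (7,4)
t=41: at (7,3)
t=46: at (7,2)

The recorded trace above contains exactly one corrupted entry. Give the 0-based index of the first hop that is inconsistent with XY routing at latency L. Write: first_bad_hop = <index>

[1] (+1,+0) / 5c ⇒ ok
[2] (+1,+0) / 5c ⇒ ok
[3] (+0,-1) / 5c ⇒ BAD: Y-move but x=4≠7

first_bad_hop = 3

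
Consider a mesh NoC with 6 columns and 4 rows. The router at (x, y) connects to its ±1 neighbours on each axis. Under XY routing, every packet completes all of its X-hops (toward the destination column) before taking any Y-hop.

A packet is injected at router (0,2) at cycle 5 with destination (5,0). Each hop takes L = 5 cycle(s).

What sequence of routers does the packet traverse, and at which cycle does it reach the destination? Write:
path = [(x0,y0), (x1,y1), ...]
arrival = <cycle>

path = [(0,2), (1,2), (2,2), (3,2), (4,2), (5,2), (5,1), (5,0)]
arrival = 40

t=5: at (0,2)
t=10: at (1,2) after E
t=15: at (2,2) after E
t=20: at (3,2) after E
t=25: at (4,2) after E
t=30: at (5,2) after E
t=35: at (5,1) after S
t=40: at (5,0) after S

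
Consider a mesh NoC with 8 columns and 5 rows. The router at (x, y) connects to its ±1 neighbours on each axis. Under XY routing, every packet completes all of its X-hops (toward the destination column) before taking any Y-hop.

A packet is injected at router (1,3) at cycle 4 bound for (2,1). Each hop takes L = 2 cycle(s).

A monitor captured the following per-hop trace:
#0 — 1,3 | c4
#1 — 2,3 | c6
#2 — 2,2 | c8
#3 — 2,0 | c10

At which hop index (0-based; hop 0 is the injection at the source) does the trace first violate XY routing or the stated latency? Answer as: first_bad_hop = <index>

first_bad_hop = 3

[1] (+1,+0) / 2c ⇒ ok
[2] (+0,-1) / 2c ⇒ ok
[3] (+0,-2) / 2c ⇒ BAD: non-unit step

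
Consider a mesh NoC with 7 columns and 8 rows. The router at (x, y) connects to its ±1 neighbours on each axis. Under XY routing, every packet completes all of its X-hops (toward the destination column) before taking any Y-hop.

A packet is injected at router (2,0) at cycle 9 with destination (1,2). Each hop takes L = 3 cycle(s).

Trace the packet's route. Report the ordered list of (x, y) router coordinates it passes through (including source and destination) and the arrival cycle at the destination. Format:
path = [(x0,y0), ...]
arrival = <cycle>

path = [(2,0), (1,0), (1,1), (1,2)]
arrival = 18

t=9: at (2,0)
t=12: at (1,0) after W
t=15: at (1,1) after N
t=18: at (1,2) after N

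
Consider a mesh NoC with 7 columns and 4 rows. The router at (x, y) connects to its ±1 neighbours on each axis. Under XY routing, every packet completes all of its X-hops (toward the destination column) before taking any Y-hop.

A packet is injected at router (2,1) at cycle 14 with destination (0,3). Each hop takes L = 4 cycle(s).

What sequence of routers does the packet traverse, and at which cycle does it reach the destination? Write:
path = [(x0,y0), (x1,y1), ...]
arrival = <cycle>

path = [(2,1), (1,1), (0,1), (0,2), (0,3)]
arrival = 30

src (2,1)  cyc=14
W→(1,1)  cyc=18
W→(0,1)  cyc=22
N→(0,2)  cyc=26
N→(0,3)  cyc=30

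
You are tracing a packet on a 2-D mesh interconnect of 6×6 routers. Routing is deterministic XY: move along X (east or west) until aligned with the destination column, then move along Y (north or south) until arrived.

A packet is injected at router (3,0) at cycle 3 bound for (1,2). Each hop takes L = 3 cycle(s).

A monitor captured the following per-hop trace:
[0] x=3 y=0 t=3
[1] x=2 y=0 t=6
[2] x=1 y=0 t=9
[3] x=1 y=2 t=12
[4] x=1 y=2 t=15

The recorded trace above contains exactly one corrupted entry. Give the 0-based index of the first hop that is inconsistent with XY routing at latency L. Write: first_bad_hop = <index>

first_bad_hop = 3

check 1→ d=(-1,0) cyc+3: ok
check 2→ d=(-1,0) cyc+3: ok
check 3→ d=(0,2) cyc+3: BAD: non-unit step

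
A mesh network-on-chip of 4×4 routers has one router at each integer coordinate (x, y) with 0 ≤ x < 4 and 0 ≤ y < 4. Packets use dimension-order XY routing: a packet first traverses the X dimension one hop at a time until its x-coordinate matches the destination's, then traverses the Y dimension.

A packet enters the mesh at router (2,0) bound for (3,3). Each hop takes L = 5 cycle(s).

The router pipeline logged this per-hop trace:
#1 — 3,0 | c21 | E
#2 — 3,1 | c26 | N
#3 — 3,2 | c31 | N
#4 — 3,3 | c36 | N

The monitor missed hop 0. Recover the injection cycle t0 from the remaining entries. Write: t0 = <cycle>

t0 = 16

At hop 1 the cycle is 21; in general cyc_k = t0 + kL.
Therefore t0 = 21 − L = 16.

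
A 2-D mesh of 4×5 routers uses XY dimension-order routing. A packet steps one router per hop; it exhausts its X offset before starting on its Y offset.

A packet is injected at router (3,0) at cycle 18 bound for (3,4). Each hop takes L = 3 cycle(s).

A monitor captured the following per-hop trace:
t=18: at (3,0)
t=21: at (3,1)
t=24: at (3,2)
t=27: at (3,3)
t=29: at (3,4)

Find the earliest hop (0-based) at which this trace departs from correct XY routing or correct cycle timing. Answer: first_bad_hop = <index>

first_bad_hop = 4

  1: Δx=+0 Δy=+1 Δt=3 [ok]
  2: Δx=+0 Δy=+1 Δt=3 [ok]
  3: Δx=+0 Δy=+1 Δt=3 [ok]
  4: Δx=+0 Δy=+1 Δt=2 [BAD: Δcyc=2≠L]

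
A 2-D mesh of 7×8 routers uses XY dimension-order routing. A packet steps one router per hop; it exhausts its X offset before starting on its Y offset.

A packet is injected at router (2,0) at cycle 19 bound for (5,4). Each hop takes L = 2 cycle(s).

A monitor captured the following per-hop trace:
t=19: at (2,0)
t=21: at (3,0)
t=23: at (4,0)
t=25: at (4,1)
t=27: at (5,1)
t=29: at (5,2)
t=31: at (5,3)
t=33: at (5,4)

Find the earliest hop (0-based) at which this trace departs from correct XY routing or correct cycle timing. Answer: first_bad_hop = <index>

first_bad_hop = 3

check 1→ d=(1,0) cyc+2: ok
check 2→ d=(1,0) cyc+2: ok
check 3→ d=(0,1) cyc+2: BAD: Y-move but x=4≠5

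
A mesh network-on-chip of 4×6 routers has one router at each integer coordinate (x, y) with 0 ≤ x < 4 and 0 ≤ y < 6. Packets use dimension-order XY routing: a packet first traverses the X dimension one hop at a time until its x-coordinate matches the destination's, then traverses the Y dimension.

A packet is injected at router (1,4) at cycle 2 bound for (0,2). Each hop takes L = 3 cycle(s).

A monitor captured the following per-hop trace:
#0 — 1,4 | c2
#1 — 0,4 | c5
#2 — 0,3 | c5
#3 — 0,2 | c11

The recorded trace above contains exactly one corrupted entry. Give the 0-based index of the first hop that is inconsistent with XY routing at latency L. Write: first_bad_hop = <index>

first_bad_hop = 2

[1] (-1,+0) / 3c ⇒ ok
[2] (+0,-1) / 0c ⇒ BAD: Δcyc=0≠L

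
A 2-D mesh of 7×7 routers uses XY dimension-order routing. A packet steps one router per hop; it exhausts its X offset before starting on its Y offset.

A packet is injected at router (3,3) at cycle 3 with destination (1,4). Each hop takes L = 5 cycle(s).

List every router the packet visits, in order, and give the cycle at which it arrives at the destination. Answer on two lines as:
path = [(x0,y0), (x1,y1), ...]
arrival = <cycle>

path = [(3,3), (2,3), (1,3), (1,4)]
arrival = 18

  0. router=(3,3) cycle=3 (inject)
  1. router=(2,3) cycle=8 dir=W
  2. router=(1,3) cycle=13 dir=W
  3. router=(1,4) cycle=18 dir=N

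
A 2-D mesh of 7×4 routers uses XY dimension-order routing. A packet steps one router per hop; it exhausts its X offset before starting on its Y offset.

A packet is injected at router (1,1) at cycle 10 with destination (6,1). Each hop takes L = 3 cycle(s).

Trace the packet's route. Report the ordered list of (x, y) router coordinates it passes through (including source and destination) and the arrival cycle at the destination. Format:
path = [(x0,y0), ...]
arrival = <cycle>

[0] x=1 y=1 t=10
[1] x=2 y=1 t=13 →E
[2] x=3 y=1 t=16 →E
[3] x=4 y=1 t=19 →E
[4] x=5 y=1 t=22 →E
[5] x=6 y=1 t=25 →E

path = [(1,1), (2,1), (3,1), (4,1), (5,1), (6,1)]
arrival = 25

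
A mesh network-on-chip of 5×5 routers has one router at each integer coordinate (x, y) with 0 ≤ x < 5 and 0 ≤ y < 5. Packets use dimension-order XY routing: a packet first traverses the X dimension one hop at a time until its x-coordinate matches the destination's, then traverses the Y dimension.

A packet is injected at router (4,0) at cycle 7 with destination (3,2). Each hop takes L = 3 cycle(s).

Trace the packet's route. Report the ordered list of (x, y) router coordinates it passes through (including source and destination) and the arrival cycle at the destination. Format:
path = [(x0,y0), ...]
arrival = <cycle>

path = [(4,0), (3,0), (3,1), (3,2)]
arrival = 16

[0] x=4 y=0 t=7
[1] x=3 y=0 t=10 →W
[2] x=3 y=1 t=13 →N
[3] x=3 y=2 t=16 →N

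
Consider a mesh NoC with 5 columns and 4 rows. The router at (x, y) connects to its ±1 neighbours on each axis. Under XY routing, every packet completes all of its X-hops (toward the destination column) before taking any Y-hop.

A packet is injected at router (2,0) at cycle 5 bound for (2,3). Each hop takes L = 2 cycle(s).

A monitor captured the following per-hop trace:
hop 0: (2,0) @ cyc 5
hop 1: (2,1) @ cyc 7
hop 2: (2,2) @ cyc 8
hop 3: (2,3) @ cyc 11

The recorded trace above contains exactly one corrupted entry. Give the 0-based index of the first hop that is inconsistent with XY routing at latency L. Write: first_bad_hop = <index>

  1: Δx=+0 Δy=+1 Δt=2 [ok]
  2: Δx=+0 Δy=+1 Δt=1 [BAD: Δcyc=1≠L]

first_bad_hop = 2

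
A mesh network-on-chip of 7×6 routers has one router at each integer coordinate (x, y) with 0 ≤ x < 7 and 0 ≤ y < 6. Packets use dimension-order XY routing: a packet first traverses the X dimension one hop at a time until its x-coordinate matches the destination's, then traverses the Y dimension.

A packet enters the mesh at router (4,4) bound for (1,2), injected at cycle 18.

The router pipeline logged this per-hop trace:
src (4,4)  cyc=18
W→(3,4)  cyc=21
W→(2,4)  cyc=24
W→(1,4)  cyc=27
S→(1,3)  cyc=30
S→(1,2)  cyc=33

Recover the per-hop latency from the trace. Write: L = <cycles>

L = 3

From hop 0 (18) to hop 1 (21): +3 cycles.
Each hop adds L, hence L = 3.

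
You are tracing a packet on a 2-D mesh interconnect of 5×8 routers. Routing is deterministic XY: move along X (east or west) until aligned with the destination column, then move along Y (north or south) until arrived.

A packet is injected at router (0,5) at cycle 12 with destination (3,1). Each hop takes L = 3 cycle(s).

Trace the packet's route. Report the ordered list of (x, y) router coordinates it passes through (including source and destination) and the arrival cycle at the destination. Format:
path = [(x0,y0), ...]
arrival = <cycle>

#0 — 0,5 | c12
#1 — 1,5 | c15 | E
#2 — 2,5 | c18 | E
#3 — 3,5 | c21 | E
#4 — 3,4 | c24 | S
#5 — 3,3 | c27 | S
#6 — 3,2 | c30 | S
#7 — 3,1 | c33 | S

path = [(0,5), (1,5), (2,5), (3,5), (3,4), (3,3), (3,2), (3,1)]
arrival = 33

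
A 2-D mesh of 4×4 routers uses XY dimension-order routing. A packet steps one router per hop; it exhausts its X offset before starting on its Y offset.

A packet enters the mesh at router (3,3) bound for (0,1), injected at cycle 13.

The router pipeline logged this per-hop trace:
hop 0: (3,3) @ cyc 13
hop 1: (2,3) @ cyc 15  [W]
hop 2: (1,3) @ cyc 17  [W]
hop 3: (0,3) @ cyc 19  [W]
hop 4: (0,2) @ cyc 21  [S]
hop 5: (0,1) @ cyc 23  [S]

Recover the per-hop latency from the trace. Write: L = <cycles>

Δcyc across hop 0→1: 15 − 13 = 2.
That increment is L by definition: L = 2.

L = 2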